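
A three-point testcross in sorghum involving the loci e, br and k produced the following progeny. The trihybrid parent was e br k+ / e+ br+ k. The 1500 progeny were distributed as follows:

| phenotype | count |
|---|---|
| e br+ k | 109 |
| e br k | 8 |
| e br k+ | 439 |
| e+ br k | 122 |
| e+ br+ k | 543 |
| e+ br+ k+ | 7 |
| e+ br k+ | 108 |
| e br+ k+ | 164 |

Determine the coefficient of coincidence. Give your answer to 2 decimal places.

The two rarest classes, e br k and e+ br+ k+, are the double crossovers. Comparing them with the parentals, only the k allele has switched, so k is the middle locus and the order is br – k – e.
br–k: (286 + 15)/1500 = 0.2007; k–e: (217 + 15)/1500 = 0.1547.
Expected DCO frequency = 0.2007 × 0.1547 ≈ 0.03105; observed = 15/1500 ≈ 0.01000.
Coefficient of coincidence = 0.01000/0.03105 ≈ 0.32.

0.32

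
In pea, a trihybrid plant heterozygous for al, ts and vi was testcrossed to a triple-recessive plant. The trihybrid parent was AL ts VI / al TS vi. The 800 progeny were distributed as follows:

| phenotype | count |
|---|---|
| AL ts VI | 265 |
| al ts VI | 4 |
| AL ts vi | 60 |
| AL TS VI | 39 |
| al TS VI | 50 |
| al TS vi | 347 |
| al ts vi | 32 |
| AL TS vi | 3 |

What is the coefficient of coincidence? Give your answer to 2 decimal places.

The two rarest classes, al ts VI and AL TS vi, are the double crossovers. Comparing them with the parentals, only the al allele has switched, so al is the middle locus and the order is vi – al – ts.
vi–al: (110 + 7)/800 = 0.1462; al–ts: (71 + 7)/800 = 0.0975.
Expected DCO frequency = 0.1462 × 0.0975 ≈ 0.01425; observed = 7/800 ≈ 0.00875.
Coefficient of coincidence = 0.00875/0.01425 ≈ 0.61.

0.61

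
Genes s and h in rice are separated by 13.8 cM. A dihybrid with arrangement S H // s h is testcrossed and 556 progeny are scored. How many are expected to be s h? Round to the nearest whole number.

240

A map distance of 13.8 cM corresponds to a recombination frequency of 0.138.
The F1 is S H / s h, so s h is a parental gamete class with expected frequency (1 − r)/2 = 0.862/2 = 0.4310.
Expected number = 0.4310 × 556 = 239.64 ≈ 240.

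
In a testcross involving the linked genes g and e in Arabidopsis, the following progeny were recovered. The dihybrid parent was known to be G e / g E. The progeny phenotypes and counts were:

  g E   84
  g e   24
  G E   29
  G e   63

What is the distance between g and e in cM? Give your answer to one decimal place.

The recombinant classes are G E and g e: 29 + 24 = 53.
Recombination frequency = 53/200 = 0.2650 ≈ 26.5%, i.e. 26.5 cM.

26.5 cM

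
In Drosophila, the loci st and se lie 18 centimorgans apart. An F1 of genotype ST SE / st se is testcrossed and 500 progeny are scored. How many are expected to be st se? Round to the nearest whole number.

A map distance of 18 centimorgans corresponds to a recombination frequency of 0.180.
The F1 is ST SE / st se, so st se is a parental gamete class with expected frequency (1 − r)/2 = 0.820/2 = 0.4100.
Expected number = 0.4100 × 500 = 205.00 ≈ 205.

205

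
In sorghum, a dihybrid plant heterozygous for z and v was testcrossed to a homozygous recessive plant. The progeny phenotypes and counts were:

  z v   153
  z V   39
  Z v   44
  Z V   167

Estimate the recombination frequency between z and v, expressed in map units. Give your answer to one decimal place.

20.6 map units

The two most frequent classes, Z V (167) and z v (153), are the parental types, so the F1 was Z V / z v.
The recombinant classes are Z v and z V: 44 + 39 = 83.
Recombination frequency = 83/403 = 0.2060 ≈ 20.6%, i.e. 20.6 map units.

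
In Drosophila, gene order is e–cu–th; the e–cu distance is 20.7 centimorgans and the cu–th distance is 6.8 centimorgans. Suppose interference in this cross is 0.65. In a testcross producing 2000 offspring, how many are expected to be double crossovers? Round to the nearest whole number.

Map distances give recombination frequencies of 0.207 and 0.068 for the two intervals.
With interference 0.65 (so coincidence = 0.35), expected double-crossover frequency = 0.207 × 0.068 × 0.35 = 0.00493.
Expected number = 0.00493 × 2000 = 9.85 ≈ 10.

10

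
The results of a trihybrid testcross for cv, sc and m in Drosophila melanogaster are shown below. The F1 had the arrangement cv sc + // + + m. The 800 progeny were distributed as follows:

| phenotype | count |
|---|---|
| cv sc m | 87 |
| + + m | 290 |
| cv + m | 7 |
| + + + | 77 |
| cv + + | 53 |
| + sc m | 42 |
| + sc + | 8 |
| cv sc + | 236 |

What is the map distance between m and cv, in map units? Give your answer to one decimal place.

The two rarest classes, + sc + and cv + m, are the double crossovers. Comparing them with the parentals, only the cv allele has switched, so cv is the middle locus and the order is m – cv – sc.
Crossovers in the m–cv interval produce the single-crossover classes cv sc m and + + + (87 + 77 = 164) plus the double crossovers (15).
RF(m–cv) = (164 + 15) / 800 = 179/800 = 0.2238 → 22.4 map units.

22.4 map units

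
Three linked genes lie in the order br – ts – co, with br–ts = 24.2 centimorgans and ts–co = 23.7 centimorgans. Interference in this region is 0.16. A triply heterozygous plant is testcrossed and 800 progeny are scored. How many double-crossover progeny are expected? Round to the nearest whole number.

Map distances give recombination frequencies of 0.242 and 0.237 for the two intervals.
With interference 0.16 (so coincidence = 0.84), expected double-crossover frequency = 0.242 × 0.237 × 0.84 = 0.04818.
Expected number = 0.04818 × 800 = 38.54 ≈ 39.

39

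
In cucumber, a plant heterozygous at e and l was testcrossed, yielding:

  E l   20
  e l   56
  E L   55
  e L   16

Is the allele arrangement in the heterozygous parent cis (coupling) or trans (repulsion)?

The two most frequent classes are E L (55) and e l (56); these are the parental (non-recombinant) types.
So the F1 carried E L on one chromosome and e l on the other — the recessive alleles are on the same chromosome (cis / coupling).

cis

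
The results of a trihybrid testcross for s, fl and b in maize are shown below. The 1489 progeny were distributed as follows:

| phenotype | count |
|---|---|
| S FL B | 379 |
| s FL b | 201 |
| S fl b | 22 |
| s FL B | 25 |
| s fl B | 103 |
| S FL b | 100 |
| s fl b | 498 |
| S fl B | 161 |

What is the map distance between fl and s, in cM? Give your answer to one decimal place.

The two most frequent reciprocal classes, s fl b and S FL B, are the parental types, so the F1 was s fl b / S FL B.
The two rarest classes, S fl b and s FL B, are the double crossovers. Comparing them with the parentals, only the s allele has switched, so s is the middle locus and the order is b – s – fl.
Crossovers in the s–fl interval produce the single-crossover classes s FL b and S fl B (201 + 161 = 362) plus the double crossovers (47).
RF(s–fl) = (362 + 47) / 1489 = 409/1489 = 0.2747 → 27.5 cM.

27.5 cM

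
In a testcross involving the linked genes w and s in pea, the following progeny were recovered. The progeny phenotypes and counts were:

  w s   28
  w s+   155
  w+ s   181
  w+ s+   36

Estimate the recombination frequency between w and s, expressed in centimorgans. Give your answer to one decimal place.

16.0 centimorgans

The two most frequent classes, w+ s (181) and w s+ (155), are the parental types, so the F1 was w+ s / w s+.
The recombinant classes are w+ s+ and w s: 36 + 28 = 64.
Recombination frequency = 64/400 = 0.1600 ≈ 16.0%, i.e. 16.0 centimorgans.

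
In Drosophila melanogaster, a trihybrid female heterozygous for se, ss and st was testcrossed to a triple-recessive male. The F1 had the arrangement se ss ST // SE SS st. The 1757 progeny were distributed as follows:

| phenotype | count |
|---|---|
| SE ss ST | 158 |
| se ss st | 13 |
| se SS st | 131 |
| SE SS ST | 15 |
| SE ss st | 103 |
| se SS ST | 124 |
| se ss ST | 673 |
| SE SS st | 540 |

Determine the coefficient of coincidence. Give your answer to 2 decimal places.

The two rarest classes, se ss st and SE SS ST, are the double crossovers. Comparing them with the parentals, only the st allele has switched, so st is the middle locus and the order is ss – st – se.
ss–st: (227 + 28)/1757 = 0.1451; st–se: (289 + 28)/1757 = 0.1804.
Expected DCO frequency = 0.1451 × 0.1804 ≈ 0.02618; observed = 28/1757 ≈ 0.01594.
Coefficient of coincidence = 0.01594/0.02618 ≈ 0.61.

0.61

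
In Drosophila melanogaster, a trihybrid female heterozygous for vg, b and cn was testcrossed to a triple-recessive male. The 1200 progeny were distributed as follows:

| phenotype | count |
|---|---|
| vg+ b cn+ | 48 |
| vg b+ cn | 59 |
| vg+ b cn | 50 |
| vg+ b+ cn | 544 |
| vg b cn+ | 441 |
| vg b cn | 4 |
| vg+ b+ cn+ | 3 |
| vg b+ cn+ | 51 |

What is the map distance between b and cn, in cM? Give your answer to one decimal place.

The two most frequent reciprocal classes, vg b cn+ and vg+ b+ cn, are the parental types, so the F1 was vg b cn+ / vg+ b+ cn.
The two rarest classes, vg b cn and vg+ b+ cn+, are the double crossovers. Comparing them with the parentals, only the cn allele has switched, so cn is the middle locus and the order is vg – cn – b.
Crossovers in the cn–b interval produce the single-crossover classes vg b+ cn+ and vg+ b cn (51 + 50 = 101) plus the double crossovers (7).
RF(cn–b) = (101 + 7) / 1200 = 108/1200 = 0.0900 → 9.0 cM.

9.0 cM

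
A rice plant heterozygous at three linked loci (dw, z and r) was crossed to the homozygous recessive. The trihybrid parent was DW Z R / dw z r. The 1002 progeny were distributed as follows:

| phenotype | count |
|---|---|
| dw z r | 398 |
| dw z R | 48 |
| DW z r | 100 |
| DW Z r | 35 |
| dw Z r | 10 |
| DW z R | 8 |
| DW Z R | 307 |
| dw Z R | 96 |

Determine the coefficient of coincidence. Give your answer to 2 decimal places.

0.83

The two rarest classes, DW z R and dw Z r, are the double crossovers. Comparing them with the parentals, only the z allele has switched, so z is the middle locus and the order is dw – z – r.
dw–z: (196 + 18)/1002 = 0.2136; z–r: (83 + 18)/1002 = 0.1008.
Expected DCO frequency = 0.2136 × 0.1008 ≈ 0.02153; observed = 18/1002 ≈ 0.01796.
Coefficient of coincidence = 0.01796/0.02153 ≈ 0.83.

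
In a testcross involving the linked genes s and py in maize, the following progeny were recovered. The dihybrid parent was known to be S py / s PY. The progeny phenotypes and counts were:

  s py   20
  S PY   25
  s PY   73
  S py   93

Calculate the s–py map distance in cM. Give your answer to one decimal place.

21.3 cM

The recombinant classes are S PY and s py: 25 + 20 = 45.
Recombination frequency = 45/211 = 0.2133 ≈ 21.3%, i.e. 21.3 cM.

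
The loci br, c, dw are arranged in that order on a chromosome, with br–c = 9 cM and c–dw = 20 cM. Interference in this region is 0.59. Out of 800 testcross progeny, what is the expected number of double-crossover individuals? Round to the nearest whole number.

Map distances give recombination frequencies of 0.090 and 0.200 for the two intervals.
With interference 0.59 (so coincidence = 0.41), expected double-crossover frequency = 0.090 × 0.200 × 0.41 = 0.00738.
Expected number = 0.00738 × 800 = 5.90 ≈ 6.

6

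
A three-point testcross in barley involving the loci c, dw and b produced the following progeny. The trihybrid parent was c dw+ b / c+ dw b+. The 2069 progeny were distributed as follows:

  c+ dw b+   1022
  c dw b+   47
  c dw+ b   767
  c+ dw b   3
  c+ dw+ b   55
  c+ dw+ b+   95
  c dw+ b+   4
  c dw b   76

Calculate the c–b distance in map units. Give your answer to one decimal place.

The two rarest classes, c dw+ b+ and c+ dw b, are the double crossovers. Comparing them with the parentals, only the b allele has switched, so b is the middle locus and the order is dw – b – c.
Crossovers in the b–c interval produce the single-crossover classes c+ dw+ b and c dw b+ (55 + 47 = 102) plus the double crossovers (7).
RF(b–c) = (102 + 7) / 2069 = 109/2069 = 0.0527 → 5.3 map units.

5.3 map units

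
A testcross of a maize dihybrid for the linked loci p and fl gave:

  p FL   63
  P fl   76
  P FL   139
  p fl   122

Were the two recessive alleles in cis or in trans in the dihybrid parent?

cis

The two most frequent classes are P FL (139) and p fl (122); these are the parental (non-recombinant) types.
So the F1 carried P FL on one chromosome and p fl on the other — the recessive alleles are on the same chromosome (cis / coupling).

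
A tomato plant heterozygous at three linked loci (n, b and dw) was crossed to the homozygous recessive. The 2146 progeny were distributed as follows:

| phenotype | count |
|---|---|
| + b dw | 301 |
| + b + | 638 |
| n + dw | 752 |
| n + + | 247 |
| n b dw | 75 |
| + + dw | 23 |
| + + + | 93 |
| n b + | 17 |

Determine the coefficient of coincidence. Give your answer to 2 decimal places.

The two most frequent reciprocal classes, + b + and n + dw, are the parental types, so the F1 was + b + / n + dw.
The two rarest classes, n b + and + + dw, are the double crossovers. Comparing them with the parentals, only the n allele has switched, so n is the middle locus and the order is dw – n – b.
dw–n: (548 + 40)/2146 = 0.2740; n–b: (168 + 40)/2146 = 0.0969.
Expected DCO frequency = 0.2740 × 0.0969 ≈ 0.02655; observed = 40/2146 ≈ 0.01864.
Coefficient of coincidence = 0.01864/0.02655 ≈ 0.70.

0.70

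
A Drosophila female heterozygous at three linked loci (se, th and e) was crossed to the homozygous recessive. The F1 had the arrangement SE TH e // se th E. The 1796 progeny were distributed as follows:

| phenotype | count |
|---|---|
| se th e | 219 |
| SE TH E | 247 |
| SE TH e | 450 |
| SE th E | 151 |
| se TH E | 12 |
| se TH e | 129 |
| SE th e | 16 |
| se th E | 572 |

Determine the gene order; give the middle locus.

The two rarest classes, SE th e and se TH E, are the double crossovers. Comparing them with the parentals, only the th allele has switched, so th is the middle locus and the order is e – th – se.

th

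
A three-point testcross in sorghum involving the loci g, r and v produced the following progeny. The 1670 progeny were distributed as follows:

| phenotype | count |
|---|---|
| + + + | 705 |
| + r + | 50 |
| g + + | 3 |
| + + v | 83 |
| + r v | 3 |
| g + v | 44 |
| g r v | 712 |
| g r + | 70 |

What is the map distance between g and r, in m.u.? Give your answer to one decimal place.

The two most frequent reciprocal classes, + + + and g r v, are the parental types, so the F1 was + + + / g r v.
The two rarest classes, g + + and + r v, are the double crossovers. Comparing them with the parentals, only the g allele has switched, so g is the middle locus and the order is v – g – r.
Crossovers in the g–r interval produce the single-crossover classes + r + and g + v (50 + 44 = 94) plus the double crossovers (6).
RF(g–r) = (94 + 6) / 1670 = 100/1670 = 0.0599 → 6.0 m.u.

6.0 m.u.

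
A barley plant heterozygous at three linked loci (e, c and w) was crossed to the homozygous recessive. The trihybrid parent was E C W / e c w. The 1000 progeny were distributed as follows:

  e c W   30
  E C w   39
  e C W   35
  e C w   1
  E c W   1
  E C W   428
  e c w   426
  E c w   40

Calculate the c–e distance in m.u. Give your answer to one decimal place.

The two rarest classes, E c W and e C w, are the double crossovers. Comparing them with the parentals, only the c allele has switched, so c is the middle locus and the order is e – c – w.
Crossovers in the e–c interval produce the single-crossover classes e C W and E c w (35 + 40 = 75) plus the double crossovers (2).
RF(e–c) = (75 + 2) / 1000 = 77/1000 = 0.0770 → 7.7 m.u.

7.7 m.u.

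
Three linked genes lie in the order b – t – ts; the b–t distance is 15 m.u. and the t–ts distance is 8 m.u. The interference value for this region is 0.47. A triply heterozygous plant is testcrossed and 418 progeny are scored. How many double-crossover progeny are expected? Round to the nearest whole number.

3

Map distances give recombination frequencies of 0.150 and 0.080 for the two intervals.
With interference 0.47 (so coincidence = 0.53), expected double-crossover frequency = 0.150 × 0.080 × 0.53 = 0.00636.
Expected number = 0.00636 × 418 = 2.66 ≈ 3.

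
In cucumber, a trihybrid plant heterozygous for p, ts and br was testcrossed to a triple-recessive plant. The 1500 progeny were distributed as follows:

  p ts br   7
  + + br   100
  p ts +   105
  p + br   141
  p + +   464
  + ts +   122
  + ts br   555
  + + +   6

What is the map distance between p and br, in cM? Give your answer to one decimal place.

18.4 cM

The two most frequent reciprocal classes, p + + and + ts br, are the parental types, so the F1 was p + + / + ts br.
The two rarest classes, + + + and p ts br, are the double crossovers. Comparing them with the parentals, only the p allele has switched, so p is the middle locus and the order is br – p – ts.
Crossovers in the br–p interval produce the single-crossover classes p + br and + ts + (141 + 122 = 263) plus the double crossovers (13).
RF(br–p) = (263 + 13) / 1500 = 276/1500 = 0.1840 → 18.4 cM.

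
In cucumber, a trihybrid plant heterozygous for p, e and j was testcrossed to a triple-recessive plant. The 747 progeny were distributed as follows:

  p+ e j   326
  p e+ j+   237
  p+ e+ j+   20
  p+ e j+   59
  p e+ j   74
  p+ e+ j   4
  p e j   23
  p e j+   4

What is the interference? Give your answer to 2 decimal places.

The two most frequent reciprocal classes, p e+ j+ and p+ e j, are the parental types, so the F1 was p e+ j+ / p+ e j.
The two rarest classes, p e j+ and p+ e+ j, are the double crossovers. Comparing them with the parentals, only the e allele has switched, so e is the middle locus and the order is j – e – p.
j–e: (133 + 8)/747 = 0.1888; e–p: (43 + 8)/747 = 0.0683.
Expected DCO frequency = 0.1888 × 0.0683 ≈ 0.01290; observed = 8/747 ≈ 0.01071.
Coefficient of coincidence = 0.01071/0.01290 ≈ 0.83; interference = 1 − 0.83 = 0.17.

0.17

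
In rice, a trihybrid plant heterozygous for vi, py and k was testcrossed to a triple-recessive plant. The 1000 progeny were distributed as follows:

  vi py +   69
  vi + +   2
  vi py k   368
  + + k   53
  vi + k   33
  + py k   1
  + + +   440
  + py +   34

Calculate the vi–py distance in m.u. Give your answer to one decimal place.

The two most frequent reciprocal classes, + + + and vi py k, are the parental types, so the F1 was + + + / vi py k.
The two rarest classes, vi + + and + py k, are the double crossovers. Comparing them with the parentals, only the vi allele has switched, so vi is the middle locus and the order is py – vi – k.
Crossovers in the py–vi interval produce the single-crossover classes + py + and vi + k (34 + 33 = 67) plus the double crossovers (3).
RF(py–vi) = (67 + 3) / 1000 = 70/1000 = 0.0700 → 7.0 m.u.

7.0 m.u.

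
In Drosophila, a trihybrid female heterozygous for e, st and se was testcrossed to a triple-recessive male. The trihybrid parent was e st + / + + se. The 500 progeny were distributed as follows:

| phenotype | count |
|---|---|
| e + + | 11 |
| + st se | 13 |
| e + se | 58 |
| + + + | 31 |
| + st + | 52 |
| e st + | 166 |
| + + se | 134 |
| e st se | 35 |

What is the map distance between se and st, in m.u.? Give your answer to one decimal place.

The two rarest classes, e + + and + st se, are the double crossovers. Comparing them with the parentals, only the st allele has switched, so st is the middle locus and the order is se – st – e.
Crossovers in the se–st interval produce the single-crossover classes e st se and + + + (35 + 31 = 66) plus the double crossovers (24).
RF(se–st) = (66 + 24) / 500 = 90/500 = 0.1800 → 18.0 m.u.

18.0 m.u.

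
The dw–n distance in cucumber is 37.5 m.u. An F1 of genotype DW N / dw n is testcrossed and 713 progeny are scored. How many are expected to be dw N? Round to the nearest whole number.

A map distance of 37.5 m.u. corresponds to a recombination frequency of 0.375.
The F1 is DW N / dw n, so dw N is a recombinant gamete class with expected frequency r/2 = 0.375/2 = 0.1875.
Expected number = 0.1875 × 713 = 133.69 ≈ 134.

134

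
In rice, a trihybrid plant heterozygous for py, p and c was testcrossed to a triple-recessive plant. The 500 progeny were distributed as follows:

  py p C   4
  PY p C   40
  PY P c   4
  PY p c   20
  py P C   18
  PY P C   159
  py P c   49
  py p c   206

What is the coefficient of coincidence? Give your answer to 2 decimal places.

0.90

The two most frequent reciprocal classes, py p c and PY P C, are the parental types, so the F1 was py p c / PY P C.
The two rarest classes, py p C and PY P c, are the double crossovers. Comparing them with the parentals, only the c allele has switched, so c is the middle locus and the order is py – c – p.
py–c: (38 + 8)/500 = 0.0920; c–p: (89 + 8)/500 = 0.1940.
Expected DCO frequency = 0.0920 × 0.1940 ≈ 0.01785; observed = 8/500 ≈ 0.01600.
Coefficient of coincidence = 0.01600/0.01785 ≈ 0.90.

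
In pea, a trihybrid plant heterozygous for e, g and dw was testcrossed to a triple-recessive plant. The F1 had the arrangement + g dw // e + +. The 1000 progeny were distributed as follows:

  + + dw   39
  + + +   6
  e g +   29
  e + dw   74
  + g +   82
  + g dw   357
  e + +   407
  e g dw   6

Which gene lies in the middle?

e

The two rarest classes, e g dw and + + +, are the double crossovers. Comparing them with the parentals, only the e allele has switched, so e is the middle locus and the order is g – e – dw.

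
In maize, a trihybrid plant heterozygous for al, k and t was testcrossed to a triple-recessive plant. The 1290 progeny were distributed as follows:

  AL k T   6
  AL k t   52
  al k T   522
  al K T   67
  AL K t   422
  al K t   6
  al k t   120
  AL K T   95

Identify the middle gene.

al

The two most frequent reciprocal classes, AL K t and al k T, are the parental types, so the F1 was AL K t / al k T.
The two rarest classes, al K t and AL k T, are the double crossovers. Comparing them with the parentals, only the al allele has switched, so al is the middle locus and the order is k – al – t.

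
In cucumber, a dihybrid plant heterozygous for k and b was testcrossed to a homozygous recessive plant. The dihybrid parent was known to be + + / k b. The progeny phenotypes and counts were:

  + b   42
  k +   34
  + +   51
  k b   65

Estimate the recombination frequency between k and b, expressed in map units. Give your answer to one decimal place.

The recombinant classes are + b and k +: 42 + 34 = 76.
Recombination frequency = 76/192 = 0.3958 ≈ 39.6%, i.e. 39.6 map units.

39.6 map units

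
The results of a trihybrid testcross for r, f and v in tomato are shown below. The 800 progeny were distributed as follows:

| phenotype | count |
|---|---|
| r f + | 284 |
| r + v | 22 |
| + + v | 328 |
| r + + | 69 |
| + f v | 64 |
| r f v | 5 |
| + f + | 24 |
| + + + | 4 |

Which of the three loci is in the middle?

The two most frequent reciprocal classes, r f + and + + v, are the parental types, so the F1 was r f + / + + v.
The two rarest classes, r f v and + + +, are the double crossovers. Comparing them with the parentals, only the v allele has switched, so v is the middle locus and the order is f – v – r.

v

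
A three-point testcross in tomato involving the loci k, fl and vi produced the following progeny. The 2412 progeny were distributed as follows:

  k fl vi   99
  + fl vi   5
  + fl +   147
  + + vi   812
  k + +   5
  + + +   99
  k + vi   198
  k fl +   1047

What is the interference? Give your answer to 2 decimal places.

The two most frequent reciprocal classes, k fl + and + + vi, are the parental types, so the F1 was k fl + / + + vi.
The two rarest classes, k + + and + fl vi, are the double crossovers. Comparing them with the parentals, only the fl allele has switched, so fl is the middle locus and the order is k – fl – vi.
k–fl: (345 + 10)/2412 = 0.1472; fl–vi: (198 + 10)/2412 = 0.0862.
Expected DCO frequency = 0.1472 × 0.0862 ≈ 0.01269; observed = 10/2412 ≈ 0.00415.
Coefficient of coincidence = 0.00415/0.01269 ≈ 0.33; interference = 1 − 0.33 = 0.67.

0.67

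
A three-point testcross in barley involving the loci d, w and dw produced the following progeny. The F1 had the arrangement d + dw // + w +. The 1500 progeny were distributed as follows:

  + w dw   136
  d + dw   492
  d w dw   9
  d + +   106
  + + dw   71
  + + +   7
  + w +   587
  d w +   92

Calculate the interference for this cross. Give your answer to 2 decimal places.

0.48

The two rarest classes, d w dw and + + +, are the double crossovers. Comparing them with the parentals, only the w allele has switched, so w is the middle locus and the order is dw – w – d.
dw–w: (242 + 16)/1500 = 0.1720; w–d: (163 + 16)/1500 = 0.1193.
Expected DCO frequency = 0.1720 × 0.1193 ≈ 0.02052; observed = 16/1500 ≈ 0.01067.
Coefficient of coincidence = 0.01067/0.02052 ≈ 0.52; interference = 1 − 0.52 = 0.48.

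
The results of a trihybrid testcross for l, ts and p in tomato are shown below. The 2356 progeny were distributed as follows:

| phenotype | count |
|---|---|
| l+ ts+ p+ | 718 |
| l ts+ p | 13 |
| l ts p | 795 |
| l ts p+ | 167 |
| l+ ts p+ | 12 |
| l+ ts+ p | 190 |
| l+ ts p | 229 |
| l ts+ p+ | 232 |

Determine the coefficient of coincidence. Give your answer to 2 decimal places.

0.32

The two most frequent reciprocal classes, l ts p and l+ ts+ p+, are the parental types, so the F1 was l ts p / l+ ts+ p+.
The two rarest classes, l ts+ p and l+ ts p+, are the double crossovers. Comparing them with the parentals, only the ts allele has switched, so ts is the middle locus and the order is p – ts – l.
p–ts: (357 + 25)/2356 = 0.1621; ts–l: (461 + 25)/2356 = 0.2063.
Expected DCO frequency = 0.1621 × 0.2063 ≈ 0.03344; observed = 25/2356 ≈ 0.01061.
Coefficient of coincidence = 0.01061/0.03344 ≈ 0.32.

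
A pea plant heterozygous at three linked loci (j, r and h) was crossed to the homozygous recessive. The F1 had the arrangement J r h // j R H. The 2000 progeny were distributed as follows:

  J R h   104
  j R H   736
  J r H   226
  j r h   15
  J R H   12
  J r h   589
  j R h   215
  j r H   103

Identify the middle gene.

The two rarest classes, j r h and J R H, are the double crossovers. Comparing them with the parentals, only the j allele has switched, so j is the middle locus and the order is h – j – r.

j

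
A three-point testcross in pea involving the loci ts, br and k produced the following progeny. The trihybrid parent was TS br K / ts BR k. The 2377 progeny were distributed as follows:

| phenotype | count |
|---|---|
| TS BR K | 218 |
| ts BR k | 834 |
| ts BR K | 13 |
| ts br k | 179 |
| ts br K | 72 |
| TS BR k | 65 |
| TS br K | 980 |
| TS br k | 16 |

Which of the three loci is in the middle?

k

The two rarest classes, TS br k and ts BR K, are the double crossovers. Comparing them with the parentals, only the k allele has switched, so k is the middle locus and the order is br – k – ts.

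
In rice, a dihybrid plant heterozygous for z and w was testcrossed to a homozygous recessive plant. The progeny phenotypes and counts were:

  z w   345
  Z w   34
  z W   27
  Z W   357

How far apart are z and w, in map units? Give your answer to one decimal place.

8.0 map units

The two most frequent classes, Z W (357) and z w (345), are the parental types, so the F1 was Z W / z w.
The recombinant classes are Z w and z W: 34 + 27 = 61.
Recombination frequency = 61/763 = 0.0799 ≈ 8.0%, i.e. 8.0 map units.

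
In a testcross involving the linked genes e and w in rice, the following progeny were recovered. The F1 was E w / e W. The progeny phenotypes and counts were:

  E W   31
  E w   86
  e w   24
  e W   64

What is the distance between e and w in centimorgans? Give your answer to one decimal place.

The recombinant classes are E W and e w: 31 + 24 = 55.
Recombination frequency = 55/205 = 0.2683 ≈ 26.8%, i.e. 26.8 centimorgans.

26.8 centimorgans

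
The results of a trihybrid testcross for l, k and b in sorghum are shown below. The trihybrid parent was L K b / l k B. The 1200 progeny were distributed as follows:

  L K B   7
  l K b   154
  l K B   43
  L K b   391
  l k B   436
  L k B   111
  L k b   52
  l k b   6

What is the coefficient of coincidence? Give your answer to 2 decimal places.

0.52

The two rarest classes, L K B and l k b, are the double crossovers. Comparing them with the parentals, only the b allele has switched, so b is the middle locus and the order is l – b – k.
l–b: (265 + 13)/1200 = 0.2317; b–k: (95 + 13)/1200 = 0.0900.
Expected DCO frequency = 0.2317 × 0.0900 ≈ 0.02085; observed = 13/1200 ≈ 0.01083.
Coefficient of coincidence = 0.01083/0.02085 ≈ 0.52.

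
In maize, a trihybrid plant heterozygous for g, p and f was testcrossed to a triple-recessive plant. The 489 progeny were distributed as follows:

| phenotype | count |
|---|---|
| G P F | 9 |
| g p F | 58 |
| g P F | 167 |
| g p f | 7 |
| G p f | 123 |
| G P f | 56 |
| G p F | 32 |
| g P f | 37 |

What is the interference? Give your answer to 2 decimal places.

0.29

The two most frequent reciprocal classes, G p f and g P F, are the parental types, so the F1 was G p f / g P F.
The two rarest classes, g p f and G P F, are the double crossovers. Comparing them with the parentals, only the g allele has switched, so g is the middle locus and the order is p – g – f.
p–g: (114 + 16)/489 = 0.2658; g–f: (69 + 16)/489 = 0.1738.
Expected DCO frequency = 0.2658 × 0.1738 ≈ 0.04620; observed = 16/489 ≈ 0.03272.
Coefficient of coincidence = 0.03272/0.04620 ≈ 0.71; interference = 1 − 0.71 = 0.29.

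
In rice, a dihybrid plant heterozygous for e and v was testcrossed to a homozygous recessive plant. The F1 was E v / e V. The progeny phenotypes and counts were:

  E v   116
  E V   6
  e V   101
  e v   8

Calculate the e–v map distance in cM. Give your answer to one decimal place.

The recombinant classes are E V and e v: 6 + 8 = 14.
Recombination frequency = 14/231 = 0.0606 ≈ 6.1%, i.e. 6.1 cM.

6.1 cM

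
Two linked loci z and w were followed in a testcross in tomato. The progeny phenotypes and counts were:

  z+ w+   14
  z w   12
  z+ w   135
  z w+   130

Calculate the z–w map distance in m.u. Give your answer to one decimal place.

8.9 m.u.

The two most frequent classes, z+ w (135) and z w+ (130), are the parental types, so the F1 was z+ w / z w+.
The recombinant classes are z+ w+ and z w: 14 + 12 = 26.
Recombination frequency = 26/291 = 0.0893 ≈ 8.9%, i.e. 8.9 m.u.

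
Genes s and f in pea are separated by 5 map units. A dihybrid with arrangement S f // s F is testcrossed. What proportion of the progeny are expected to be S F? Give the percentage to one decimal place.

2.5%

A map distance of 5 map units corresponds to a recombination frequency of 0.050.
The F1 is S f / s F, so S F is a recombinant gamete class with expected frequency r/2 = 0.050/2 = 0.0250.
That is 0.0250 = 2.5% of the progeny.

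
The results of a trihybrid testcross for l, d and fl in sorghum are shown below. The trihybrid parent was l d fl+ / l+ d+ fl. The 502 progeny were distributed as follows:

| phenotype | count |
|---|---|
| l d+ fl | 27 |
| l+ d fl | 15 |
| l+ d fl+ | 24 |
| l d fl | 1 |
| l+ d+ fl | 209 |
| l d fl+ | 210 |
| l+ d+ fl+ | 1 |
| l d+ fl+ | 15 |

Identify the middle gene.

fl

The two rarest classes, l d fl and l+ d+ fl+, are the double crossovers. Comparing them with the parentals, only the fl allele has switched, so fl is the middle locus and the order is l – fl – d.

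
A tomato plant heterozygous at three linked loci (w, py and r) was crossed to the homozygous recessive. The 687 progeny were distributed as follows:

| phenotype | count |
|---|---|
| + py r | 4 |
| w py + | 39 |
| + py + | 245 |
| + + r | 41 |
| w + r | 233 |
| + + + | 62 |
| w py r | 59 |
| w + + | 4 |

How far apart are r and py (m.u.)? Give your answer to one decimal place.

18.8 m.u.

The two most frequent reciprocal classes, w + r and + py +, are the parental types, so the F1 was w + r / + py +.
The two rarest classes, w + + and + py r, are the double crossovers. Comparing them with the parentals, only the r allele has switched, so r is the middle locus and the order is py – r – w.
Crossovers in the py–r interval produce the single-crossover classes w py r and + + + (59 + 62 = 121) plus the double crossovers (8).
RF(py–r) = (121 + 8) / 687 = 129/687 = 0.1878 → 18.8 m.u.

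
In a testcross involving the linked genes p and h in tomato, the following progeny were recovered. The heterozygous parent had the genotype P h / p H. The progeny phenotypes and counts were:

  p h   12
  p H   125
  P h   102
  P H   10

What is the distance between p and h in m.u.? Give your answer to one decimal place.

The recombinant classes are P H and p h: 10 + 12 = 22.
Recombination frequency = 22/249 = 0.0884 ≈ 8.8%, i.e. 8.8 m.u.

8.8 m.u.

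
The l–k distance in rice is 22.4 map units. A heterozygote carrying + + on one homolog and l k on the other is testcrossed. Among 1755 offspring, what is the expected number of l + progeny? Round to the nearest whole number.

A map distance of 22.4 map units corresponds to a recombination frequency of 0.224.
The F1 is + + / l k, so l + is a recombinant gamete class with expected frequency r/2 = 0.224/2 = 0.1120.
Expected number = 0.1120 × 1755 = 196.56 ≈ 197.

197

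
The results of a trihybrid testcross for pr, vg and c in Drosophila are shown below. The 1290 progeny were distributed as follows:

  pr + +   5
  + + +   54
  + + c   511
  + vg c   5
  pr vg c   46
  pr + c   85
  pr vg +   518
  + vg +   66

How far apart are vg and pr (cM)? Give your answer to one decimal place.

The two most frequent reciprocal classes, pr vg + and + + c, are the parental types, so the F1 was pr vg + / + + c.
The two rarest classes, pr + + and + vg c, are the double crossovers. Comparing them with the parentals, only the vg allele has switched, so vg is the middle locus and the order is pr – vg – c.
Crossovers in the pr–vg interval produce the single-crossover classes + vg + and pr + c (66 + 85 = 151) plus the double crossovers (10).
RF(pr–vg) = (151 + 10) / 1290 = 161/1290 = 0.1248 → 12.5 cM.

12.5 cM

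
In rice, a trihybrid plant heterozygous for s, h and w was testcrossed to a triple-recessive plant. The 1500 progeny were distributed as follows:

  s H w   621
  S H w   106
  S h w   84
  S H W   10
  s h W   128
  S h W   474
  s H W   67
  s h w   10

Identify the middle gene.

The two most frequent reciprocal classes, S h W and s H w, are the parental types, so the F1 was S h W / s H w.
The two rarest classes, S H W and s h w, are the double crossovers. Comparing them with the parentals, only the h allele has switched, so h is the middle locus and the order is s – h – w.

h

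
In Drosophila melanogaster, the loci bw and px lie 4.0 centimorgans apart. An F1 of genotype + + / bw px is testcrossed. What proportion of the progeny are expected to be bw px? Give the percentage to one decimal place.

48.0%

A map distance of 4.0 centimorgans corresponds to a recombination frequency of 0.040.
The F1 is + + / bw px, so bw px is a parental gamete class with expected frequency (1 − r)/2 = 0.960/2 = 0.4800.
That is 0.4800 = 48.0% of the progeny.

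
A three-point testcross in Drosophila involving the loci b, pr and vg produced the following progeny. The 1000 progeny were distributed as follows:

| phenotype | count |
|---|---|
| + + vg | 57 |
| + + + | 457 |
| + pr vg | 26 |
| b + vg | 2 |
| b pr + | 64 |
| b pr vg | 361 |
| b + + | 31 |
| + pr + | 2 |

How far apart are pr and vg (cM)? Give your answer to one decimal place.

The two most frequent reciprocal classes, + + + and b pr vg, are the parental types, so the F1 was + + + / b pr vg.
The two rarest classes, + pr + and b + vg, are the double crossovers. Comparing them with the parentals, only the pr allele has switched, so pr is the middle locus and the order is b – pr – vg.
Crossovers in the pr–vg interval produce the single-crossover classes + + vg and b pr + (57 + 64 = 121) plus the double crossovers (4).
RF(pr–vg) = (121 + 4) / 1000 = 125/1000 = 0.1250 → 12.5 cM.

12.5 cM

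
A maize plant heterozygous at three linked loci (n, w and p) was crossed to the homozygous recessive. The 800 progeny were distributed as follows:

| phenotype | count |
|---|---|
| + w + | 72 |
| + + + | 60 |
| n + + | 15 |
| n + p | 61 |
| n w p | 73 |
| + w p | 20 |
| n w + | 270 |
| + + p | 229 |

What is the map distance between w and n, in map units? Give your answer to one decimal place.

The two most frequent reciprocal classes, + + p and n w +, are the parental types, so the F1 was + + p / n w +.
The two rarest classes, + w p and n + +, are the double crossovers. Comparing them with the parentals, only the w allele has switched, so w is the middle locus and the order is p – w – n.
Crossovers in the w–n interval produce the single-crossover classes n + p and + w + (61 + 72 = 133) plus the double crossovers (35).
RF(w–n) = (133 + 35) / 800 = 168/800 = 0.2100 → 21.0 map units.

21.0 map units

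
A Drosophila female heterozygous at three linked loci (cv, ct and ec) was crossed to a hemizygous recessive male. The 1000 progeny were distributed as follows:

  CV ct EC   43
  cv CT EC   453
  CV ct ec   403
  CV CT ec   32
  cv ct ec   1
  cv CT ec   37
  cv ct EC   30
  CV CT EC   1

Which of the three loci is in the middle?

cv

The two most frequent reciprocal classes, cv CT EC and CV ct ec, are the parental types, so the F1 was cv CT EC / CV ct ec.
The two rarest classes, CV CT EC and cv ct ec, are the double crossovers. Comparing them with the parentals, only the cv allele has switched, so cv is the middle locus and the order is ct – cv – ec.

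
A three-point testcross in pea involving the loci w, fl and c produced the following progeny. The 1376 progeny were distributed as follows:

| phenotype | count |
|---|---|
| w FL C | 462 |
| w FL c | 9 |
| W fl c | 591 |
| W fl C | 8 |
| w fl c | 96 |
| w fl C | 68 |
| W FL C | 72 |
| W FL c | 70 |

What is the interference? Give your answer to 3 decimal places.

The two most frequent reciprocal classes, w FL C and W fl c, are the parental types, so the F1 was w FL C / W fl c.
The two rarest classes, w FL c and W fl C, are the double crossovers. Comparing them with the parentals, only the c allele has switched, so c is the middle locus and the order is w – c – fl.
w–c: (168 + 17)/1376 = 0.1344; c–fl: (138 + 17)/1376 = 0.1126.
Expected DCO frequency = 0.1344 × 0.1126 ≈ 0.01513; observed = 17/1376 ≈ 0.01235.
Coefficient of coincidence = 0.01235/0.01513 ≈ 0.816; interference = 1 − 0.816 = 0.184.

0.184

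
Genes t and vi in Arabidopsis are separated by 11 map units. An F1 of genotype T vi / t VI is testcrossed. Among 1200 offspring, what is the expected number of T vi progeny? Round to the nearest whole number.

A map distance of 11 map units corresponds to a recombination frequency of 0.110.
The F1 is T vi / t VI, so T vi is a parental gamete class with expected frequency (1 − r)/2 = 0.890/2 = 0.4450.
Expected number = 0.4450 × 1200 = 534.00 ≈ 534.

534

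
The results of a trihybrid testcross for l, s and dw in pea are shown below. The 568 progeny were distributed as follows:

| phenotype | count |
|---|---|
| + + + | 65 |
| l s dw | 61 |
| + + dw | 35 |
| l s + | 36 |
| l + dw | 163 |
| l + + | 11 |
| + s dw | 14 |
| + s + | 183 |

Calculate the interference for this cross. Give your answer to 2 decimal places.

The two most frequent reciprocal classes, + s + and l + dw, are the parental types, so the F1 was + s + / l + dw.
The two rarest classes, + s dw and l + +, are the double crossovers. Comparing them with the parentals, only the dw allele has switched, so dw is the middle locus and the order is l – dw – s.
l–dw: (71 + 25)/568 = 0.1690; dw–s: (126 + 25)/568 = 0.2658.
Expected DCO frequency = 0.1690 × 0.2658 ≈ 0.04492; observed = 25/568 ≈ 0.04401.
Coefficient of coincidence = 0.04401/0.04492 ≈ 0.98; interference = 1 − 0.98 = 0.02.

0.02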